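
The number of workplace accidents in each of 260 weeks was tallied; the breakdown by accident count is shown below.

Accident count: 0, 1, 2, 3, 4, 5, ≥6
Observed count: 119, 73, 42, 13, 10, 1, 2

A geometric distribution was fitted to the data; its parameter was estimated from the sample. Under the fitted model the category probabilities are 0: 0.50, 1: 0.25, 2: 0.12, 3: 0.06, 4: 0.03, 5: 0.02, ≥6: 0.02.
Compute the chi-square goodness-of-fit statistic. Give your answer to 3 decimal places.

12.069

Expected counts E_i = n·p_i: 260×0.50 = 130, 260×0.25 = 65, 260×0.12 = 31.2, 260×0.06 = 15.6, 260×0.03 = 7.8, 260×0.02 = 5.2, 260×0.02 = 5.2.
χ² = (119−130)²/130 + (73−65)²/65 + (42−31.2)²/31.2 + (13−15.6)²/15.6 + (10−7.8)²/7.8 + (1−5.2)²/5.2 + (2−5.2)²/5.2
   = 0.9308 + 0.9846 + 3.7385 + 0.4333 + 0.6205 + 3.3923 + 1.9692
Sum = 12.069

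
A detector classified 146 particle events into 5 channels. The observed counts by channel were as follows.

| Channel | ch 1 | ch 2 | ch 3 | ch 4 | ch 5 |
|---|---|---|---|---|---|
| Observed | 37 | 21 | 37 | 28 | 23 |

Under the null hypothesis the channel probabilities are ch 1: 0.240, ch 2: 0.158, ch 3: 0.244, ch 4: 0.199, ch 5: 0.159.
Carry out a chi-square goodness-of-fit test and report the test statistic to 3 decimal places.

Expected counts E_i = n·p_i: 146×0.240 = 35.04, 146×0.158 = 23.068, 146×0.244 = 35.624, 146×0.199 = 29.054, 146×0.159 = 23.214.
ch 1: (37 − 35.04)²/35.04 = 3.8416/35.04 = 0.1096
ch 2: (21 − 23.068)²/23.068 = 4.276624/23.068 = 0.1854
ch 3: (37 − 35.624)²/35.624 = 1.893376/35.624 = 0.0531
ch 4: (28 − 29.054)²/29.054 = 1.110916/29.054 = 0.0382
ch 5: (23 − 23.214)²/23.214 = 0.045796/23.214 = 0.0020
Sum = 0.388

0.388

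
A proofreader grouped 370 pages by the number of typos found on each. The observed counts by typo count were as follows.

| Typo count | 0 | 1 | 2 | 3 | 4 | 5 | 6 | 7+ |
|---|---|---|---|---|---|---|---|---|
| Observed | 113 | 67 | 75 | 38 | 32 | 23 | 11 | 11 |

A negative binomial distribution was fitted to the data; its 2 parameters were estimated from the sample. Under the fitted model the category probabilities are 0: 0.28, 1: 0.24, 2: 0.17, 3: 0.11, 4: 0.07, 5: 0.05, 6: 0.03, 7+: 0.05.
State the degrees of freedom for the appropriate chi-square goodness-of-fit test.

There are k = 8 categories and 2 parameters estimated from the data, so df = 8 − 1 − 2 = 5.

5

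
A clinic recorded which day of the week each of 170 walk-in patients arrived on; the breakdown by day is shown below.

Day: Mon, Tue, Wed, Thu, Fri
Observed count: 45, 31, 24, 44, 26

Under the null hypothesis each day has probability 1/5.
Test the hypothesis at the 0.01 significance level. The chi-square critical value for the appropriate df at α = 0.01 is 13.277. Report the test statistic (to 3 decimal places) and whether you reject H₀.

11.588; do not reject

Under H₀ each category has probability 1/5, so each expected count is 170/5 = 34.
cat         O        E   (O−E)²/E
Mon        45       34     3.5588
Tue        31       34     0.2647
Wed        24       34     2.9412
Thu        44       34     2.9412
Fri        26       34     1.8824
Sum = 11.588
df = 4. Since 11.588 < 13.277, we do not reject H₀.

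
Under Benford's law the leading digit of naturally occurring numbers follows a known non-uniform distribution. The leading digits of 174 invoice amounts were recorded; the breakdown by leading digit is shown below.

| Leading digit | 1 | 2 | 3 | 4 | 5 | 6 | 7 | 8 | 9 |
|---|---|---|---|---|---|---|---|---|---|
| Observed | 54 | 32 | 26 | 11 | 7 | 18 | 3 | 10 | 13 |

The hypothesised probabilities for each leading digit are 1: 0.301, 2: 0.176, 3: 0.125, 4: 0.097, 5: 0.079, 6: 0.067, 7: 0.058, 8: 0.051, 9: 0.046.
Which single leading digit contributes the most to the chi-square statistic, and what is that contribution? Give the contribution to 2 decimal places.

7, 4.98

Expected counts E_i = n·p_i: 174×0.301 = 52.374, 174×0.176 = 30.624, 174×0.125 = 21.75, 174×0.097 = 16.878, 174×0.079 = 13.746, 174×0.067 = 11.658, 174×0.058 = 10.092, 174×0.051 = 8.874, 174×0.046 = 8.004.
χ² = (54−52.374)²/52.374 + (32−30.624)²/30.624 + (26−21.75)²/21.75 + (11−16.878)²/16.878 + (7−13.746)²/13.746 + (18−11.658)²/11.658 + (3−10.092)²/10.092 + (10−8.874)²/8.874 + (13−8.004)²/8.004
   = 0.050 + 0.062 + 0.830 + 2.047 + 3.311 + 3.450 + 4.984 + 0.143 + 3.118
The largest term is for 7: 4.98.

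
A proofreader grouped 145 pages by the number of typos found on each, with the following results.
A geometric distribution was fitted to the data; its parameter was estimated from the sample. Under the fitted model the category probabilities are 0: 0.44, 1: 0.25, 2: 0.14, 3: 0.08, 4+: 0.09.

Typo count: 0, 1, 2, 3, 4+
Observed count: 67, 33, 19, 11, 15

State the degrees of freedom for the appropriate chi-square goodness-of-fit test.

There are k = 5 categories and 1 parameter estimated from the data, so df = 5 − 1 − 1 = 3.

3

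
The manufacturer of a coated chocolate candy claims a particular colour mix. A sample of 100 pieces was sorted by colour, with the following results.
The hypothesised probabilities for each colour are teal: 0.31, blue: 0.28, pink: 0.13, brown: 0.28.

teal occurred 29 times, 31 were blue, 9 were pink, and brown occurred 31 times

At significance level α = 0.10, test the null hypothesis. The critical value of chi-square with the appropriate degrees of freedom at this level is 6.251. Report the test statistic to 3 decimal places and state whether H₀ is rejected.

Expected counts E_i = n·p_i: 100×0.31 = 31, 100×0.28 = 28, 100×0.13 = 13, 100×0.28 = 28.
χ² = (29−31)²/31 + (31−28)²/28 + (9−13)²/13 + (31−28)²/28
   = 0.1290 + 0.3214 + 1.2308 + 0.3214
Sum = 2.003
df = 3. Since 2.003 < 6.251, we do not reject H₀.

2.003; do not reject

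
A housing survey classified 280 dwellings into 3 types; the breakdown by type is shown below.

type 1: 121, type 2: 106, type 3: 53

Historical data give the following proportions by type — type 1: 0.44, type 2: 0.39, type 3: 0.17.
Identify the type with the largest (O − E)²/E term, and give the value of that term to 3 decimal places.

Expected counts E_i = n·p_i: 280×0.44 = 123.2, 280×0.39 = 109.2, 280×0.17 = 47.6.
cat         O        E   (O−E)²/E
type 1    121    123.2     0.0393
type 2    106    109.2     0.0938
type 3     53     47.6     0.6126
The largest term is for type 3: 0.613.

type 3, 0.613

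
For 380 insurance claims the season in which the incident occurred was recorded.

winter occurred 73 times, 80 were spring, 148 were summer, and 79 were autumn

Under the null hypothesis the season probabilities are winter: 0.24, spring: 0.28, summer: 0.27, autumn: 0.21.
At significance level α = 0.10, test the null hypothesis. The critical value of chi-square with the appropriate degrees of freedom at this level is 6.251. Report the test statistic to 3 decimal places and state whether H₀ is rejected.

30.280; reject

Expected counts E_i = n·p_i: 380×0.24 = 91.2, 380×0.28 = 106.4, 380×0.27 = 102.6, 380×0.21 = 79.8.
winter: (73 − 91.2)²/91.2 = 331.24/91.2 = 3.6320
spring: (80 − 106.4)²/106.4 = 696.96/106.4 = 6.5504
summer: (148 − 102.6)²/102.6 = 2061.16/102.6 = 20.0893
autumn: (79 − 79.8)²/79.8 = 0.64/79.8 = 0.0080
Sum = 30.280
df = 3. Since 30.280 > 6.251, we reject H₀.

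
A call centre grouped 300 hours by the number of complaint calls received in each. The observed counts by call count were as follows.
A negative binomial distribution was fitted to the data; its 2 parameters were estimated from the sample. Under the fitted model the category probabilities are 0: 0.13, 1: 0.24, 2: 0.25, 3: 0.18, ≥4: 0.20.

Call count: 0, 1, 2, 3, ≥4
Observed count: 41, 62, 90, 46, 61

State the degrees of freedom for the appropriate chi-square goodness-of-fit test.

2

There are k = 5 categories and 2 parameters estimated from the data, so df = 5 − 1 − 2 = 2.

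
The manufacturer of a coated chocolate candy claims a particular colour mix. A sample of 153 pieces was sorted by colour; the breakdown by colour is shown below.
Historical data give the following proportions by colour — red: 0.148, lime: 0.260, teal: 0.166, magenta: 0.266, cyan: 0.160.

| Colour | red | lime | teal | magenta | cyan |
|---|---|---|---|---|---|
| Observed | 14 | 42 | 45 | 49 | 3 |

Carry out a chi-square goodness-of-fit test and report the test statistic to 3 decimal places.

Expected counts E_i = n·p_i: 153×0.148 = 22.644, 153×0.260 = 39.78, 153×0.166 = 25.398, 153×0.266 = 40.698, 153×0.160 = 24.48.
cat          O        E   (O−E)²/E
red         14   22.644     3.2997
lime        42    39.78     0.1239
teal        45   25.398    15.1287
magenta     49   40.698     1.6935
cyan         3    24.48    18.8476
Sum = 39.093

39.093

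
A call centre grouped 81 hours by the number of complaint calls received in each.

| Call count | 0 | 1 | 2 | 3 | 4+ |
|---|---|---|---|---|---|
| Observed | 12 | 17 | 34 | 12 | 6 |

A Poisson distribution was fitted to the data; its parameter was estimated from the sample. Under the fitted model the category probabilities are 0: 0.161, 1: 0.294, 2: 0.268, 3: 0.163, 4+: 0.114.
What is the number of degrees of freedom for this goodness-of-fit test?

3

There are k = 5 categories and 1 parameter estimated from the data, so df = 5 − 1 − 1 = 3.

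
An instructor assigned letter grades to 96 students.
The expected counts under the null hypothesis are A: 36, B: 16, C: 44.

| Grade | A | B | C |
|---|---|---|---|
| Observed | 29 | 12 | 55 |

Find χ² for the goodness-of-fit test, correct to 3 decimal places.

A: (29 − 36)²/36 = 49/36 = 1.3611
B: (12 − 16)²/16 = 16/16 = 1.0000
C: (55 − 44)²/44 = 121/44 = 2.7500
Sum = 5.111

5.111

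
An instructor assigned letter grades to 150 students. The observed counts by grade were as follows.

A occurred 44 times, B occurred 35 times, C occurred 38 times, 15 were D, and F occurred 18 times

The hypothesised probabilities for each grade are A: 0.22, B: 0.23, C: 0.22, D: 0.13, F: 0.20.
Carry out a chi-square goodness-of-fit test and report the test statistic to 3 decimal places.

10.270

Expected counts E_i = n·p_i: 150×0.22 = 33, 150×0.23 = 34.5, 150×0.22 = 33, 150×0.13 = 19.5, 150×0.20 = 30.
cat         O        E   (O−E)²/E
A          44       33     3.6667
B          35     34.5     0.0072
C          38       33     0.7576
D          15     19.5     1.0385
F          18       30     4.8000
Sum = 10.270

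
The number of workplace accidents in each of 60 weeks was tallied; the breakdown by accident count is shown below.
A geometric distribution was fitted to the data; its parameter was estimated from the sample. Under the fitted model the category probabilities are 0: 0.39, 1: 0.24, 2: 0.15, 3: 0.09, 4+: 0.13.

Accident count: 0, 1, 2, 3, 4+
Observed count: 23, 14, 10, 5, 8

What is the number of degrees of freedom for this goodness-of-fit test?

There are k = 5 categories and 1 parameter estimated from the data, so df = 5 − 1 − 1 = 3.

3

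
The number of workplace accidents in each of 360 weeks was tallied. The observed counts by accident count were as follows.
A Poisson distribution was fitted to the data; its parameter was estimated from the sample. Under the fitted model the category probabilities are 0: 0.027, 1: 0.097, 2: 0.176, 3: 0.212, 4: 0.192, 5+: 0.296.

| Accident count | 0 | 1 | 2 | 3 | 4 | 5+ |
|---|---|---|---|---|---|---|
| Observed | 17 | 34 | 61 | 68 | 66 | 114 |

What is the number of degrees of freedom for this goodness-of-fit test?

4

There are k = 6 categories and 1 parameter estimated from the data, so df = 6 − 1 − 1 = 4.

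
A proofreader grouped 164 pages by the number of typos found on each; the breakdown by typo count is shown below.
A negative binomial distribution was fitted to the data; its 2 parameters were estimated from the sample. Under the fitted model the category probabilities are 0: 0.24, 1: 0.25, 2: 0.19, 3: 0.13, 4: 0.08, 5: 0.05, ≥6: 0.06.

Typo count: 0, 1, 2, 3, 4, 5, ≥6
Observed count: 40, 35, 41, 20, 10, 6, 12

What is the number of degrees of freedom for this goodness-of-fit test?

There are k = 7 categories and 2 parameters estimated from the data, so df = 7 − 1 − 2 = 4.

4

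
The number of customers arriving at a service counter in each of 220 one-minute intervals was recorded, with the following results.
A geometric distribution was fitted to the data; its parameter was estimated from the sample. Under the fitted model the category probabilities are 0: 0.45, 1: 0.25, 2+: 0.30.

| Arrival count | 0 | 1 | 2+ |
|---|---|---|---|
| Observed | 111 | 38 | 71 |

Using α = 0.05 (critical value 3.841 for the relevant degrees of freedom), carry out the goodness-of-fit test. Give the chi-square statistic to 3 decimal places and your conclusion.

7.088; reject

Expected counts E_i = n·p_i: 220×0.45 = 99, 220×0.25 = 55, 220×0.30 = 66.
0: (111 − 99)²/99 = 144/99 = 1.4545
1: (38 − 55)²/55 = 289/55 = 5.2545
2+: (71 − 66)²/66 = 25/66 = 0.3788
Sum = 7.088
df = 1. Since 7.088 > 3.841, we reject H₀.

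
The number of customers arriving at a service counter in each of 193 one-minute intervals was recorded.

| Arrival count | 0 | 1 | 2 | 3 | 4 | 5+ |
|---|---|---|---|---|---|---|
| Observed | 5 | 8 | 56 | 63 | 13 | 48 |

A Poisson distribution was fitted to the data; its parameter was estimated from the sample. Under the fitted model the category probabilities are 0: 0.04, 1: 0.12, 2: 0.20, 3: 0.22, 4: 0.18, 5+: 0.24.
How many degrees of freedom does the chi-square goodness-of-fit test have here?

There are k = 6 categories and 1 parameter estimated from the data, so df = 6 − 1 − 1 = 4.

4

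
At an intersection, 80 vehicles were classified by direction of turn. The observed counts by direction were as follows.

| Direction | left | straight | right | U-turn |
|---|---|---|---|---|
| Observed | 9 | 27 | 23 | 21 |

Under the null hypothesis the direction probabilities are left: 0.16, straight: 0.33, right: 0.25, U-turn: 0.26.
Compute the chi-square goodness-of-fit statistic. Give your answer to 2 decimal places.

1.59

Expected counts E_i = n·p_i: 80×0.16 = 12.8, 80×0.33 = 26.4, 80×0.25 = 20, 80×0.26 = 20.8.
left: (9 − 12.8)²/12.8 = 14.44/12.8 = 1.128
straight: (27 − 26.4)²/26.4 = 0.36/26.4 = 0.014
right: (23 − 20)²/20 = 9/20 = 0.450
U-turn: (21 − 20.8)²/20.8 = 0.04/20.8 = 0.002
Sum = 1.59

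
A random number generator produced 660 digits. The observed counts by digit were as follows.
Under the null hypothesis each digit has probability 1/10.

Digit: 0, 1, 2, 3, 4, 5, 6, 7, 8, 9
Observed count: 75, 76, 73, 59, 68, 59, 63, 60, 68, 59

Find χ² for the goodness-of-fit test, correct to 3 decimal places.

Expected count for each of the 10 categories: 660/10 = 66.
cat         O        E   (O−E)²/E
0          75       66     1.2273
1          76       66     1.5152
2          73       66     0.7424
3          59       66     0.7424
4          68       66     0.0606
5          59       66     0.7424
6          63       66     0.1364
7          60       66     0.5455
8          68       66     0.0606
9          59       66     0.7424
Sum = 6.515

6.515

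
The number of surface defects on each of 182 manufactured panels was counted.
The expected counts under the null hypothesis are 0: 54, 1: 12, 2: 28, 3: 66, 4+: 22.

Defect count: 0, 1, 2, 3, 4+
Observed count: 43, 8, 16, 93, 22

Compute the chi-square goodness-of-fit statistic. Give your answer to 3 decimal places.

χ² = (43−54)²/54 + (8−12)²/12 + (16−28)²/28 + (93−66)²/66 + (22−22)²/22
   = 2.2407 + 1.3333 + 5.1429 + 11.0455 + 0.0000
Sum = 19.762

19.762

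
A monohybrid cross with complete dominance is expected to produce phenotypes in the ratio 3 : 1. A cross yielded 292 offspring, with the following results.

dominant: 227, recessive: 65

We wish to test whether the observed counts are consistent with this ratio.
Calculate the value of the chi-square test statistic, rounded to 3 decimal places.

1.169

Ratio total = 4. Expected counts: 292×3/4 = 219, 292×1/4 = 73.
χ² = (227−219)²/219 + (65−73)²/73
   = 0.2922 + 0.8767
Sum = 1.169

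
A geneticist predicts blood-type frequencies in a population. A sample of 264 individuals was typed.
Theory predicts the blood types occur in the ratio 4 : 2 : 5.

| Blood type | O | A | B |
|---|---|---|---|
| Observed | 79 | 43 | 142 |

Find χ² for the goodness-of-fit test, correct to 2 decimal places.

Ratio total = 11. Expected counts: 264×4/11 = 96, 264×2/11 = 48, 264×5/11 = 120.
O: (79 − 96)²/96 = 289/96 = 3.010
A: (43 − 48)²/48 = 25/48 = 0.521
B: (142 − 120)²/120 = 484/120 = 4.033
Sum = 7.56

7.56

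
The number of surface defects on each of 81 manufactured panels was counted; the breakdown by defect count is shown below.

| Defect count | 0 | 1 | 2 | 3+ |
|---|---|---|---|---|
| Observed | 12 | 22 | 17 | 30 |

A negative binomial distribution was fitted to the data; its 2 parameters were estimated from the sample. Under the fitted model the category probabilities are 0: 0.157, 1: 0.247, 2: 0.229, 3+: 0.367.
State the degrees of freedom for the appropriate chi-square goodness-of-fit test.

1

There are k = 4 categories and 2 parameters estimated from the data, so df = 4 − 1 − 2 = 1.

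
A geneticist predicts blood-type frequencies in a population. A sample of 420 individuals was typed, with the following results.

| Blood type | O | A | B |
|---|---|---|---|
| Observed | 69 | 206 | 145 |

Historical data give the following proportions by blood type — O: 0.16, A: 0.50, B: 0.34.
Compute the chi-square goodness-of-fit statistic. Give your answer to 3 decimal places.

Expected counts E_i = n·p_i: 420×0.16 = 67.2, 420×0.50 = 210, 420×0.34 = 142.8.
O: (69 − 67.2)²/67.2 = 3.24/67.2 = 0.0482
A: (206 − 210)²/210 = 16/210 = 0.0762
B: (145 − 142.8)²/142.8 = 4.84/142.8 = 0.0339
Sum = 0.158

0.158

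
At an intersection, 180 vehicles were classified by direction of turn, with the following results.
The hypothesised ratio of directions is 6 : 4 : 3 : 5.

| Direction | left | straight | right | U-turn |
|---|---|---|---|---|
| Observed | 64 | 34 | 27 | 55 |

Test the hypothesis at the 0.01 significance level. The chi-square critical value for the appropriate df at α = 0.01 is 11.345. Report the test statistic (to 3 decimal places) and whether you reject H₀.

1.967; do not reject

Ratio total = 18. Expected counts: 180×6/18 = 60, 180×4/18 = 40, 180×3/18 = 30, 180×5/18 = 50.
χ² = (64−60)²/60 + (34−40)²/40 + (27−30)²/30 + (55−50)²/50
   = 0.2667 + 0.9000 + 0.3000 + 0.5000
Sum = 1.967
df = 3. Since 1.967 < 11.345, we do not reject H₀.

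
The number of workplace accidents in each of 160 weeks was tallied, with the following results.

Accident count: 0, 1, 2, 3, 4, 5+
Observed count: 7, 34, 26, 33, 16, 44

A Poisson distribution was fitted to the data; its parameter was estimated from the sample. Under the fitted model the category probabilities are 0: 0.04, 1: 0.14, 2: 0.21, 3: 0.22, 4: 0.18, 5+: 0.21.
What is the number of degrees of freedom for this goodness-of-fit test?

There are k = 6 categories and 1 parameter estimated from the data, so df = 6 − 1 − 1 = 4.

4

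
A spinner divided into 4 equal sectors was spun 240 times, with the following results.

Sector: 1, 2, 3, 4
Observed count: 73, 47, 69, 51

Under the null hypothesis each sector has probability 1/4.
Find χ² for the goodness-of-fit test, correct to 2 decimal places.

Expected count for each of the 4 categories: 240/4 = 60.
cat         O        E   (O−E)²/E
1          73       60      2.817
2          47       60      2.817
3          69       60      1.350
4          51       60      1.350
Sum = 8.33

8.33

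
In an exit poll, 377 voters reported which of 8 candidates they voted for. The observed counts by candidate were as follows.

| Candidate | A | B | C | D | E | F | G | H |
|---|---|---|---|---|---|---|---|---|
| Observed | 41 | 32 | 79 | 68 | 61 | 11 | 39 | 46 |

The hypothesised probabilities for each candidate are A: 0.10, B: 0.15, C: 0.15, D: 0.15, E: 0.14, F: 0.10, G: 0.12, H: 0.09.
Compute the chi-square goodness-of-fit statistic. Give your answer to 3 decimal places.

Expected counts E_i = n·p_i: 377×0.10 = 37.7, 377×0.15 = 56.55, 377×0.15 = 56.55, 377×0.15 = 56.55, 377×0.14 = 52.78, 377×0.10 = 37.7, 377×0.12 = 45.24, 377×0.09 = 33.93.
χ² = (41−37.7)²/37.7 + (32−56.55)²/56.55 + (79−56.55)²/56.55 + (68−56.55)²/56.55 + (61−52.78)²/52.78 + (11−37.7)²/37.7 + (39−45.24)²/45.24 + (46−33.93)²/33.93
   = 0.2889 + 10.6579 + 8.9125 + 2.3183 + 1.2802 + 18.9095 + 0.8607 + 4.2937
Sum = 47.522

47.522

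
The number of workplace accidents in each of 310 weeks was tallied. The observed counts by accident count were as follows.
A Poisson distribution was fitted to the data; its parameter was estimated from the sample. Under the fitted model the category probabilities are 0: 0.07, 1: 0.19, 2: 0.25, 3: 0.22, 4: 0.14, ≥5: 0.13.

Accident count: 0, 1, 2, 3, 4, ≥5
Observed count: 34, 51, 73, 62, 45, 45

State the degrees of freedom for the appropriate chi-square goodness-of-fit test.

4

There are k = 6 categories and 1 parameter estimated from the data, so df = 6 − 1 − 1 = 4.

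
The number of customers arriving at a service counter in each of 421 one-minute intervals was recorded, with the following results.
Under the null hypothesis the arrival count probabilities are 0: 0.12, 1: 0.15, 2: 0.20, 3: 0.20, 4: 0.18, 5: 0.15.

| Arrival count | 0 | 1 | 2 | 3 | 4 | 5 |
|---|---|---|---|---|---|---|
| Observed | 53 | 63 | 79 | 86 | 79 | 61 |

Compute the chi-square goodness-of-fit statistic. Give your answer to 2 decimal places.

0.69

Expected counts E_i = n·p_i: 421×0.12 = 50.52, 421×0.15 = 63.15, 421×0.20 = 84.2, 421×0.20 = 84.2, 421×0.18 = 75.78, 421×0.15 = 63.15.
cat         O        E   (O−E)²/E
0          53    50.52      0.122
1          63    63.15      0.000
2          79     84.2      0.321
3          86     84.2      0.038
4          79    75.78      0.137
5          61    63.15      0.073
Sum = 0.69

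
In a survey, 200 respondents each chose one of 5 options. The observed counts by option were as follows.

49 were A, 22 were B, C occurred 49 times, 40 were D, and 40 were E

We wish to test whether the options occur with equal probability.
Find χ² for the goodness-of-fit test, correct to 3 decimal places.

12.150

Expected count for each of the 5 categories: 200/5 = 40.
cat         O        E   (O−E)²/E
A          49       40     2.0250
B          22       40     8.1000
C          49       40     2.0250
D          40       40     0.0000
E          40       40     0.0000
Sum = 12.150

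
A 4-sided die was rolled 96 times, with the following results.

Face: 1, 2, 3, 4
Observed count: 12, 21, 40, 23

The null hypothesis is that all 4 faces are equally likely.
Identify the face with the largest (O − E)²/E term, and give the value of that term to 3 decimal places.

3, 10.667

Expected count for each of the 4 categories: 96/4 = 24.
1: (12 − 24)²/24 = 144/24 = 6.0000
2: (21 − 24)²/24 = 9/24 = 0.3750
3: (40 − 24)²/24 = 256/24 = 10.6667
4: (23 − 24)²/24 = 1/24 = 0.0417
The largest term is for 3: 10.667.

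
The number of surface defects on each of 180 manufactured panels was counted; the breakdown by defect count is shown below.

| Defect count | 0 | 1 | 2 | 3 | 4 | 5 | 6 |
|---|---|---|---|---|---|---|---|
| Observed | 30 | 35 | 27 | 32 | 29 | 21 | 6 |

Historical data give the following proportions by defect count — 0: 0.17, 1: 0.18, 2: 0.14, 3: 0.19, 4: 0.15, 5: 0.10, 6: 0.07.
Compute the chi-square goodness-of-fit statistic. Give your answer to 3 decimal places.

Expected counts E_i = n·p_i: 180×0.17 = 30.6, 180×0.18 = 32.4, 180×0.14 = 25.2, 180×0.19 = 34.2, 180×0.15 = 27, 180×0.10 = 18, 180×0.07 = 12.6.
0: (30 − 30.6)²/30.6 = 0.36/30.6 = 0.0118
1: (35 − 32.4)²/32.4 = 6.76/32.4 = 0.2086
2: (27 − 25.2)²/25.2 = 3.24/25.2 = 0.1286
3: (32 − 34.2)²/34.2 = 4.84/34.2 = 0.1415
4: (29 − 27)²/27 = 4/27 = 0.1481
5: (21 − 18)²/18 = 9/18 = 0.5000
6: (6 − 12.6)²/12.6 = 43.56/12.6 = 3.4571
Sum = 4.596

4.596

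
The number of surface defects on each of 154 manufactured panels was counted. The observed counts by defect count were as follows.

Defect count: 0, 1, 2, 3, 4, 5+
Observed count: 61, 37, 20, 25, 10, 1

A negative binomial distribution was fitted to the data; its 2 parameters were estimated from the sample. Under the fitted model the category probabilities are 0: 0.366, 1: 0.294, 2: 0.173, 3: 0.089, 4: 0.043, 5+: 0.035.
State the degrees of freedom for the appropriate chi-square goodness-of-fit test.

3

There are k = 6 categories and 2 parameters estimated from the data, so df = 6 − 1 − 2 = 3.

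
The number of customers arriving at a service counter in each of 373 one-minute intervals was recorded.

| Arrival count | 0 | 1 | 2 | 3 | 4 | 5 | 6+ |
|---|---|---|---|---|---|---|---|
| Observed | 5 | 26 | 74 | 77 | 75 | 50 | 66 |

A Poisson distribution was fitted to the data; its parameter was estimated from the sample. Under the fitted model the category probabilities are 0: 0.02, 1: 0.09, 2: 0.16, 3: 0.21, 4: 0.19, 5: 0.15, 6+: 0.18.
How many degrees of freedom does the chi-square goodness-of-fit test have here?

5

There are k = 7 categories and 1 parameter estimated from the data, so df = 7 − 1 − 1 = 5.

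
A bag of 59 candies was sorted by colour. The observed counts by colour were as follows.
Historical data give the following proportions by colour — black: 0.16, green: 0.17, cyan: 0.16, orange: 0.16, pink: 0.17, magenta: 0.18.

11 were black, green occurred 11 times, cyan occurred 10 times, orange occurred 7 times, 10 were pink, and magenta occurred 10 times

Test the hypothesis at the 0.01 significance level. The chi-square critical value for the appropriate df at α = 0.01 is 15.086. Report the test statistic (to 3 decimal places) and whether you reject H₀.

Expected counts E_i = n·p_i: 59×0.16 = 9.44, 59×0.17 = 10.03, 59×0.16 = 9.44, 59×0.16 = 9.44, 59×0.17 = 10.03, 59×0.18 = 10.62.
χ² = (11−9.44)²/9.44 + (11−10.03)²/10.03 + (10−9.44)²/9.44 + (7−9.44)²/9.44 + (10−10.03)²/10.03 + (10−10.62)²/10.62
   = 0.2578 + 0.0938 + 0.0332 + 0.6307 + 0.0001 + 0.0362
Sum = 1.052
df = 5. Since 1.052 < 15.086, we do not reject H₀.

1.052; do not reject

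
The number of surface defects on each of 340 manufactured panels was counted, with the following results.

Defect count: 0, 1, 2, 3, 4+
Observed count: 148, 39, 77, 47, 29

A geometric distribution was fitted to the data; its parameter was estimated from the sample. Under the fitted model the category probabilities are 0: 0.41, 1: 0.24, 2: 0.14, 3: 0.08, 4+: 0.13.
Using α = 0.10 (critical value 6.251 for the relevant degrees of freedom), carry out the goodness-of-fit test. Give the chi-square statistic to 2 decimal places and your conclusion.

Expected counts E_i = n·p_i: 340×0.41 = 139.4, 340×0.24 = 81.6, 340×0.14 = 47.6, 340×0.08 = 27.2, 340×0.13 = 44.2.
cat         O        E   (O−E)²/E
0         148    139.4      0.531
1          39     81.6     22.240
2          77     47.6     18.159
3          47     27.2     14.413
4+         29     44.2      5.227
Sum = 60.57
df = 3. Since 60.57 > 6.251, we reject H₀.

60.57; reject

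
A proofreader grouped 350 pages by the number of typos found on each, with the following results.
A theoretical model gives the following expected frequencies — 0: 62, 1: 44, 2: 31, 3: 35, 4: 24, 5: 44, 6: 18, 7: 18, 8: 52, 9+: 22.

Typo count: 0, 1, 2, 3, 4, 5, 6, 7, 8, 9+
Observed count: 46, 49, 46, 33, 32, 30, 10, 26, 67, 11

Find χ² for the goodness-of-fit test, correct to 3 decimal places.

χ² = (46−62)²/62 + (49−44)²/44 + (46−31)²/31 + (33−35)²/35 + (32−24)²/24 + (30−44)²/44 + (10−18)²/18 + (26−18)²/18 + (67−52)²/52 + (11−22)²/22
   = 4.1290 + 0.5682 + 7.2581 + 0.1143 + 2.6667 + 4.4545 + 3.5556 + 3.5556 + 4.3269 + 5.5000
Sum = 36.129

36.129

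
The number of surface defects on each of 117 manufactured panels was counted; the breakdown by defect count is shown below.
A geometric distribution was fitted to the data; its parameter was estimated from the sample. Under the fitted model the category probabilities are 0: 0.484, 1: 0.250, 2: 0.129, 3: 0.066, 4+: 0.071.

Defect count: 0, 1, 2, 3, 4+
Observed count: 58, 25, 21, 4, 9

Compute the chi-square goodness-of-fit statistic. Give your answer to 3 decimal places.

Expected counts E_i = n·p_i: 117×0.484 = 56.628, 117×0.250 = 29.25, 117×0.129 = 15.093, 117×0.066 = 7.722, 117×0.071 = 8.307.
χ² = (58−56.628)²/56.628 + (25−29.25)²/29.25 + (21−15.093)²/15.093 + (4−7.722)²/7.722 + (9−8.307)²/8.307
   = 0.0332 + 0.6175 + 2.3118 + 1.7940 + 0.0578
Sum = 4.814

4.814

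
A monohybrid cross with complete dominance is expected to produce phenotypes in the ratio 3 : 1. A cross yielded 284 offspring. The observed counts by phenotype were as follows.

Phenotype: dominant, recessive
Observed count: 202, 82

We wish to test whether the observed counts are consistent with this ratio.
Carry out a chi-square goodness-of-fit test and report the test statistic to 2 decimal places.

Ratio total = 4. Expected counts: 284×3/4 = 213, 284×1/4 = 71.
dominant: (202 − 213)²/213 = 121/213 = 0.568
recessive: (82 − 71)²/71 = 121/71 = 1.704
Sum = 2.27

2.27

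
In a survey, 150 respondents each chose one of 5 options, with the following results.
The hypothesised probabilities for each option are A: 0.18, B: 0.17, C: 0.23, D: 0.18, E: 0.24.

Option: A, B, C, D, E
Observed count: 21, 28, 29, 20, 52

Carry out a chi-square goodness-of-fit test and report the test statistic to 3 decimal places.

11.381

Expected counts E_i = n·p_i: 150×0.18 = 27, 150×0.17 = 25.5, 150×0.23 = 34.5, 150×0.18 = 27, 150×0.24 = 36.
χ² = (21−27)²/27 + (28−25.5)²/25.5 + (29−34.5)²/34.5 + (20−27)²/27 + (52−36)²/36
   = 1.3333 + 0.2451 + 0.8768 + 1.8148 + 7.1111
Sum = 11.381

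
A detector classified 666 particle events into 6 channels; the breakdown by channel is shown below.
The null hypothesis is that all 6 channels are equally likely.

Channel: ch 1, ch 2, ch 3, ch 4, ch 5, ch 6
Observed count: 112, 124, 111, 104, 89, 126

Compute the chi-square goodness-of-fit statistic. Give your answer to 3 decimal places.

Under H₀ each category has probability 1/6, so each expected count is 666/6 = 111.
cat         O        E   (O−E)²/E
ch 1      112      111     0.0090
ch 2      124      111     1.5225
ch 3      111      111     0.0000
ch 4      104      111     0.4414
ch 5       89      111     4.3604
ch 6      126      111     2.0270
Sum = 8.360

8.360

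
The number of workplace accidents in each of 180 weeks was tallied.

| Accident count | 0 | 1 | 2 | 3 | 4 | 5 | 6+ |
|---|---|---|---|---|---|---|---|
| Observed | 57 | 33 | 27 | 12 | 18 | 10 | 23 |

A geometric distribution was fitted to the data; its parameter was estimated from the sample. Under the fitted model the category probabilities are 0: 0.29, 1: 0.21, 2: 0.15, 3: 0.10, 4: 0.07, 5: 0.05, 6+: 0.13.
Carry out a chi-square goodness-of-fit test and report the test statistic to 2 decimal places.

Expected counts E_i = n·p_i: 180×0.29 = 52.2, 180×0.21 = 37.8, 180×0.15 = 27, 180×0.10 = 18, 180×0.07 = 12.6, 180×0.05 = 9, 180×0.13 = 23.4.
0: (57 − 52.2)²/52.2 = 23.04/52.2 = 0.441
1: (33 − 37.8)²/37.8 = 23.04/37.8 = 0.610
2: (27 − 27)²/27 = 0/27 = 0.000
3: (12 − 18)²/18 = 36/18 = 2.000
4: (18 − 12.6)²/12.6 = 29.16/12.6 = 2.314
5: (10 − 9)²/9 = 1/9 = 0.111
6+: (23 − 23.4)²/23.4 = 0.16/23.4 = 0.007
Sum = 5.48

5.48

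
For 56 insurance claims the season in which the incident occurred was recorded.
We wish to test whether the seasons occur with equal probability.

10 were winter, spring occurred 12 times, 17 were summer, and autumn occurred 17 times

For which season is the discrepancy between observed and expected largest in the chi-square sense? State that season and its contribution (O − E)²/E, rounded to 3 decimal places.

winter, 1.143

Under H₀ each category has probability 1/4, so each expected count is 56/4 = 14.
winter: (10 − 14)²/14 = 16/14 = 1.1429
spring: (12 − 14)²/14 = 4/14 = 0.2857
summer: (17 − 14)²/14 = 9/14 = 0.6429
autumn: (17 − 14)²/14 = 9/14 = 0.6429
The largest term is for winter: 1.143.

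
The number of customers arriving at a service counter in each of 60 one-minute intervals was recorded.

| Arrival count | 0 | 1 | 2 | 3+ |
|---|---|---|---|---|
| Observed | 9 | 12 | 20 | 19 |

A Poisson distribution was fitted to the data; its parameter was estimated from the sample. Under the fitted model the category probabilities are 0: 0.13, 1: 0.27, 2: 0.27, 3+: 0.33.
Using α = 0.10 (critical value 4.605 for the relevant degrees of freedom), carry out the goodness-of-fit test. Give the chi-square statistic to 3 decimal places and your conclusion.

2.197; do not reject

Expected counts E_i = n·p_i: 60×0.13 = 7.8, 60×0.27 = 16.2, 60×0.27 = 16.2, 60×0.33 = 19.8.
0: (9 − 7.8)²/7.8 = 1.44/7.8 = 0.1846
1: (12 − 16.2)²/16.2 = 17.64/16.2 = 1.0889
2: (20 − 16.2)²/16.2 = 14.44/16.2 = 0.8914
3+: (19 − 19.8)²/19.8 = 0.64/19.8 = 0.0323
Sum = 2.197
df = 2. Since 2.197 < 4.605, we do not reject H₀.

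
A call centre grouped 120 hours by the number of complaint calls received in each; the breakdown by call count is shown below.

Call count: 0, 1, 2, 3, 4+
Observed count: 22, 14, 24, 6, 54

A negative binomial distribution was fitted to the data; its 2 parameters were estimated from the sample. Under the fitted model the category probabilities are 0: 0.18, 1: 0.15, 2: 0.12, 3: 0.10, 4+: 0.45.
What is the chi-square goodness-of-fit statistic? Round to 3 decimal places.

10.296

Expected counts E_i = n·p_i: 120×0.18 = 21.6, 120×0.15 = 18, 120×0.12 = 14.4, 120×0.10 = 12, 120×0.45 = 54.
cat         O        E   (O−E)²/E
0          22     21.6     0.0074
1          14       18     0.8889
2          24     14.4     6.4000
3           6       12     3.0000
4+         54       54     0.0000
Sum = 10.296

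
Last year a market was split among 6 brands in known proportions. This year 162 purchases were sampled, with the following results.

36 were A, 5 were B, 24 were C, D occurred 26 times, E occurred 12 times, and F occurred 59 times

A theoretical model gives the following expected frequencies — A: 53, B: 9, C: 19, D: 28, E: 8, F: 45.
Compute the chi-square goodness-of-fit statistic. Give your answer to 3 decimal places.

cat         O        E   (O−E)²/E
A          36       53     5.4528
B           5        9     1.7778
C          24       19     1.3158
D          26       28     0.1429
E          12        8     2.0000
F          59       45     4.3556
Sum = 15.045

15.045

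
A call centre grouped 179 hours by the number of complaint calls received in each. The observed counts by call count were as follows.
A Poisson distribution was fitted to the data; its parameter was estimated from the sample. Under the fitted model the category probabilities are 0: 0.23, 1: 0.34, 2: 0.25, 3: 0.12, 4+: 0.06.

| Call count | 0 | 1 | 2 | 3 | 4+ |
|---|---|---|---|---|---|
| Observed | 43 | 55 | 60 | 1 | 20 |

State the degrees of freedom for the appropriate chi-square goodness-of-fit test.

3

There are k = 5 categories and 1 parameter estimated from the data, so df = 5 − 1 − 1 = 3.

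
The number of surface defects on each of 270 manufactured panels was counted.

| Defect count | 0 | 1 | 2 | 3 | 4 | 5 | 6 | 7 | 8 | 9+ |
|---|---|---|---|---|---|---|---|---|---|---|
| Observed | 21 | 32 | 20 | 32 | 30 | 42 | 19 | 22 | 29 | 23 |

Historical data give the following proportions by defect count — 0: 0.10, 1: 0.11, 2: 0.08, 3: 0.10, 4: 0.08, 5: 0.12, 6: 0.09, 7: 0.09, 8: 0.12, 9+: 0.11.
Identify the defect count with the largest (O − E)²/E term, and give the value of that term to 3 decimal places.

Expected counts E_i = n·p_i: 270×0.10 = 27, 270×0.11 = 29.7, 270×0.08 = 21.6, 270×0.10 = 27, 270×0.08 = 21.6, 270×0.12 = 32.4, 270×0.09 = 24.3, 270×0.09 = 24.3, 270×0.12 = 32.4, 270×0.11 = 29.7.
0: (21 − 27)²/27 = 36/27 = 1.3333
1: (32 − 29.7)²/29.7 = 5.29/29.7 = 0.1781
2: (20 − 21.6)²/21.6 = 2.56/21.6 = 0.1185
3: (32 − 27)²/27 = 25/27 = 0.9259
4: (30 − 21.6)²/21.6 = 70.56/21.6 = 3.2667
5: (42 − 32.4)²/32.4 = 92.16/32.4 = 2.8444
6: (19 − 24.3)²/24.3 = 28.09/24.3 = 1.1560
7: (22 − 24.3)²/24.3 = 5.29/24.3 = 0.2177
8: (29 − 32.4)²/32.4 = 11.56/32.4 = 0.3568
9+: (23 − 29.7)²/29.7 = 44.89/29.7 = 1.5114
The largest term is for 4: 3.267.

4, 3.267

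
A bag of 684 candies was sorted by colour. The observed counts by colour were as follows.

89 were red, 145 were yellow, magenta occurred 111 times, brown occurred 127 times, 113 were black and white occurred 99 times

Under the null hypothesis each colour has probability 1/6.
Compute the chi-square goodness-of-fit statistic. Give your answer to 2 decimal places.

Under H₀ each category has probability 1/6, so each expected count is 684/6 = 114.
χ² = (89−114)²/114 + (145−114)²/114 + (111−114)²/114 + (127−114)²/114 + (113−114)²/114 + (99−114)²/114
   = 5.482 + 8.430 + 0.079 + 1.482 + 0.009 + 1.974
Sum = 17.46

17.46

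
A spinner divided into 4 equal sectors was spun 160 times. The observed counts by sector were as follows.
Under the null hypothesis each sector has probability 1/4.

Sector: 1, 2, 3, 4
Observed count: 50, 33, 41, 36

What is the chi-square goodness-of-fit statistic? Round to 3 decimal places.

Under H₀ each category has probability 1/4, so each expected count is 160/4 = 40.
cat         O        E   (O−E)²/E
1          50       40     2.5000
2          33       40     1.2250
3          41       40     0.0250
4          36       40     0.4000
Sum = 4.150

4.150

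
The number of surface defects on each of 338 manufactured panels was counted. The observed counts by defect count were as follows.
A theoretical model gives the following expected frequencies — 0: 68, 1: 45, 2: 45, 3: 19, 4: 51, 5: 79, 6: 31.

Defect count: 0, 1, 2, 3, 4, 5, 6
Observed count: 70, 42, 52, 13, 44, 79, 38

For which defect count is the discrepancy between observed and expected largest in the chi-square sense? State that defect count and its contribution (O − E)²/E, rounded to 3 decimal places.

3, 1.895

cat         O        E   (O−E)²/E
0          70       68     0.0588
1          42       45     0.2000
2          52       45     1.0889
3          13       19     1.8947
4          44       51     0.9608
5          79       79     0.0000
6          38       31     1.5806
The largest term is for 3: 1.895.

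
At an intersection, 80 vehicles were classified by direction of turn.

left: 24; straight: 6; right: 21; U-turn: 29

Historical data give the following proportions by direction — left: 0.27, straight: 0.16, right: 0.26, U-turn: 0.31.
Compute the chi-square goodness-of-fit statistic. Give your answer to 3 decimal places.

Expected counts E_i = n·p_i: 80×0.27 = 21.6, 80×0.16 = 12.8, 80×0.26 = 20.8, 80×0.31 = 24.8.
cat           O        E   (O−E)²/E
left         24     21.6     0.2667
straight      6     12.8     3.6125
right        21     20.8     0.0019
U-turn       29     24.8     0.7113
Sum = 4.592

4.592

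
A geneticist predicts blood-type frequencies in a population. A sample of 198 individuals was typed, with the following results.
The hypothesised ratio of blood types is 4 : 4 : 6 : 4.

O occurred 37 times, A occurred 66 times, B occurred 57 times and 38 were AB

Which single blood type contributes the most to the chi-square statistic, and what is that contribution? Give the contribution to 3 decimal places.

A, 11.000

Ratio total = 18. Expected counts: 198×4/18 = 44, 198×4/18 = 44, 198×6/18 = 66, 198×4/18 = 44.
cat         O        E   (O−E)²/E
O          37       44     1.1136
A          66       44    11.0000
B          57       66     1.2273
AB         38       44     0.8182
The largest term is for A: 11.000.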